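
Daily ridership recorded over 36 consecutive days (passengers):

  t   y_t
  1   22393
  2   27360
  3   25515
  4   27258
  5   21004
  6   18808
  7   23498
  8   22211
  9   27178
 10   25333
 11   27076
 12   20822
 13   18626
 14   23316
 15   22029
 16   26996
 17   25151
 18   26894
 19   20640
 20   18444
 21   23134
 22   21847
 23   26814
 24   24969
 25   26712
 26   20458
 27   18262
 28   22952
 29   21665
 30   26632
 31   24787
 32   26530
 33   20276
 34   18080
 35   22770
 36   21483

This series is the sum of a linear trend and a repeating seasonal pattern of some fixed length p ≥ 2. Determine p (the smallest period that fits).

7

First differences y_{t+1} − y_t: 4967, -1845, 1743, -6254, -2196, 4690, -1287, 4967, -1845, 1743, -6254, -2196, 4690, -1287, 4967, -1845, …
The difference pattern repeats every 7 terms and not for any smaller step, so p = 7.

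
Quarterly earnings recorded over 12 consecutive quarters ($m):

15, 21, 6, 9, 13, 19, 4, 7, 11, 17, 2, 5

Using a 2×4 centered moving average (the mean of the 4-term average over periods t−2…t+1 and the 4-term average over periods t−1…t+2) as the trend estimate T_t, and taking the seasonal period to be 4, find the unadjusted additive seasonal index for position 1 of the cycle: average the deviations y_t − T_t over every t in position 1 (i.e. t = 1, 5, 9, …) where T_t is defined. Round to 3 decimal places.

1.500

Season position 1 occurs at t = 5, 9 (where T_t is defined).
t=5: T_5 = 11.50000; y_5 − T_5 = 13 − 11.50000 = 1.50000
t=9: T_9 = 9.50000; y_9 − T_9 = 11 − 9.50000 = 1.50000
Mean deviation: (1.50000 + 1.50000) / 2 = 1.500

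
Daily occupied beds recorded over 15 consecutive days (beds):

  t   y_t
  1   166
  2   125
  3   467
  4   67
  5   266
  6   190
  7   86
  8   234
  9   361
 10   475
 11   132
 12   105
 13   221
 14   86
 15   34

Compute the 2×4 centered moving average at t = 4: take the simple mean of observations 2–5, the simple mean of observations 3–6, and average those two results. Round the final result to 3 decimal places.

Sum over 2–5: 125 + 467 + 67 + 266 = 925
Sum over 3–6: 467 + 67 + 266 + 190 = 990
CMA at t=4 = (925 + 990) / (2·4) = 1915 / 8 = 239.375

239.375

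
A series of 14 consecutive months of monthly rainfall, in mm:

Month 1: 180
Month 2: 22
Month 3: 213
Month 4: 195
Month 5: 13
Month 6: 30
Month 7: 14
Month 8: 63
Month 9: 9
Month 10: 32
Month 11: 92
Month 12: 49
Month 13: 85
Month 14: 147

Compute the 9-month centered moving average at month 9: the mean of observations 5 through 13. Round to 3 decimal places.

Sum of periods 5–13: 13 + 30 + 14 + 63 + 9 + 32 + 92 + 49 + 85 = 387
Divide by 9: 387 / 9 = 43.000

43.000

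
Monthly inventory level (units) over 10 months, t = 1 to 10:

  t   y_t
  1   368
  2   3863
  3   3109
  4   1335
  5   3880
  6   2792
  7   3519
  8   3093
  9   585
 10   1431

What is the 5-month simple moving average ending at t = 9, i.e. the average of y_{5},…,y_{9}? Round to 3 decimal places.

Sum of periods 5–9: 3880 + 2792 + 3519 + 3093 + 585 = 13869
Divide by 5: 13869 / 5 = 2773.800

2773.800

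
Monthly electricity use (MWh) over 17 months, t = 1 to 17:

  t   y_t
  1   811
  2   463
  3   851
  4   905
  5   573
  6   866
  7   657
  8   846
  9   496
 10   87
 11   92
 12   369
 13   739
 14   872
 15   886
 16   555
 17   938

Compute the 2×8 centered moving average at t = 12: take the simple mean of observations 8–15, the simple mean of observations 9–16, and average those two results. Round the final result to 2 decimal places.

Sum over 8–15: 846 + 496 + 87 + 92 + 369 + 739 + 872 + 886 = 4387
Sum over 9–16: 496 + 87 + 92 + 369 + 739 + 872 + 886 + 555 = 4096
CMA at t=12 = (4387 + 4096) / (2·8) = 8483 / 16 = 530.19

530.19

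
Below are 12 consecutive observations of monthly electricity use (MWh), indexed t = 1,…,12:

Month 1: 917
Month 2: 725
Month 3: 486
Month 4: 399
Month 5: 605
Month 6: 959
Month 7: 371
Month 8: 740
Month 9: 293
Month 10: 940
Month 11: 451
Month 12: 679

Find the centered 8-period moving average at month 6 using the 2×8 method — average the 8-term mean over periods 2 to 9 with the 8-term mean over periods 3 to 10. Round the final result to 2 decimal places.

585.69

Sum over 2–9: 725 + 486 + 399 + 605 + 959 + 371 + 740 + 293 = 4578
Sum over 3–10: 486 + 399 + 605 + 959 + 371 + 740 + 293 + 940 = 4793
CMA at t=6 = (4578 + 4793) / (2·8) = 9371 / 16 = 585.69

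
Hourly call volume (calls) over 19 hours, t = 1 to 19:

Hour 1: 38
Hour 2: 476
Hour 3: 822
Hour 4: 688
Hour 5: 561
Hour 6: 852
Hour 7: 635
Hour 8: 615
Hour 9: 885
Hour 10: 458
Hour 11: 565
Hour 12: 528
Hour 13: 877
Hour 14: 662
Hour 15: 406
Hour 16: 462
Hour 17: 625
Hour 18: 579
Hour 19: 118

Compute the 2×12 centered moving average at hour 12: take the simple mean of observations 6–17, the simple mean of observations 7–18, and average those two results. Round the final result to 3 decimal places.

619.458

Sum over 6–17: 852 + 635 + 615 + 885 + 458 + 565 + 528 + 877 + 662 + 406 + 462 + 625 = 7570
Sum over 7–18: 635 + 615 + 885 + 458 + 565 + 528 + 877 + 662 + 406 + 462 + 625 + 579 = 7297
CMA at t=12 = (7570 + 7297) / (2·12) = 14867 / 24 = 619.458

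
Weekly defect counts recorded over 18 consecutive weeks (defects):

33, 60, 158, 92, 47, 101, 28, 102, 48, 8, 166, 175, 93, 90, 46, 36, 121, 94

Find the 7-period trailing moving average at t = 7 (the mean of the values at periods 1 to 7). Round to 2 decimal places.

Sum of periods 1–7: 33 + 60 + 158 + 92 + 47 + 101 + 28 = 519
Divide by 7: 519 / 7 = 74.14

74.14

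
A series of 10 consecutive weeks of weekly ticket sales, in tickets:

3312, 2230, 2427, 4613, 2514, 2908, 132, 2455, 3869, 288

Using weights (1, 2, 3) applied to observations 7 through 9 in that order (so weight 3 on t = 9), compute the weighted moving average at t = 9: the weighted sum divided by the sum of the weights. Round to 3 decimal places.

Weighted sum: 1·132 + 2·2455 + 3·3869 = 132 + 4910 + 11607 = 16649
Weight total: 1 + 2 + 3 = 6
WMA = 16649 / 6 = 2774.833

2774.833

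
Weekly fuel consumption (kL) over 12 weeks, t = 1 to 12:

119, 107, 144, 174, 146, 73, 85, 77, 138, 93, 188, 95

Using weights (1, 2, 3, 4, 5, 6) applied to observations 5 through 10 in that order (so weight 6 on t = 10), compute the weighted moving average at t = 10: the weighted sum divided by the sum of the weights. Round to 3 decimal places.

Weighted sum: 1·146 + 2·73 + 3·85 + 4·77 + 5·138 + 6·93 = 146 + 146 + 255 + 308 + 690 + 558 = 2103
Weight total: 1 + 2 + 3 + 4 + 5 + 6 = 21
WMA = 2103 / 21 = 100.143

100.143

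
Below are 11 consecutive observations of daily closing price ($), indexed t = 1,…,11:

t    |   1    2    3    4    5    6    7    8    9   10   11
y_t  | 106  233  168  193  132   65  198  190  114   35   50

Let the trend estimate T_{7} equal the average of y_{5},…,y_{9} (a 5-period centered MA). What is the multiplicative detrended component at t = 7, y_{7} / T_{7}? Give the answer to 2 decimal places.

Trend T_7 = (132 + 65 + 198 + 190 + 114) / 5 = 699/5 = 139.8000
Ratio to trend: 198 / 139.8000 = 1.42

1.42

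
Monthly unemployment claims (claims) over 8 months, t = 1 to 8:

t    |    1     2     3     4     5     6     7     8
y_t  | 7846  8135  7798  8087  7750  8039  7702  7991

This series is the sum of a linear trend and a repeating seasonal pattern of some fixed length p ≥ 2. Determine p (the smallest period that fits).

2

First differences y_{t+1} − y_t: 289, -337, 289, -337, 289, -337, …
The difference pattern repeats every 2 terms and not for any smaller step, so p = 2.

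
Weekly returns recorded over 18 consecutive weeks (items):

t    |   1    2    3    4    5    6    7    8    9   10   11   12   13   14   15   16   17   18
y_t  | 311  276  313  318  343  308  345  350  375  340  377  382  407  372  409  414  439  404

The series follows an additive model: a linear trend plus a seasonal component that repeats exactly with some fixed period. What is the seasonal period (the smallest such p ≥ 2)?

4

First differences y_{t+1} − y_t: -35, 37, 5, 25, -35, 37, 5, 25, -35, 37, …
The difference pattern repeats every 4 terms and not for any smaller step, so p = 4.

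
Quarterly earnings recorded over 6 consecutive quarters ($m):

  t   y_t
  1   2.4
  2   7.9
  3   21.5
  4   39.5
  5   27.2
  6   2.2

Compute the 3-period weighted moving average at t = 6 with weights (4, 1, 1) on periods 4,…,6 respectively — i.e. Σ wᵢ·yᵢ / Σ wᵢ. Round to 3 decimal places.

Weighted sum: 4·39.5 + 1·27.2 + 1·2.2 = 158.0 + 27.2 + 2.2 = 187.4
Weight total: 4 + 1 + 1 = 6
WMA = 187.4 / 6 = 31.233

31.233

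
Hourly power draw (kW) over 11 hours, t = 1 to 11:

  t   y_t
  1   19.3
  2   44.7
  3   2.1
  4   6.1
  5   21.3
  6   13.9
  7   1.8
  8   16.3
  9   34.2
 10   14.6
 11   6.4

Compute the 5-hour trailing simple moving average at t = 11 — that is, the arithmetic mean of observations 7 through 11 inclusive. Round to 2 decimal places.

14.66

Sum of periods 7–11: 1.8 + 16.3 + 34.2 + 14.6 + 6.4 = 73.3
Divide by 5: 73.3 / 5 = 14.66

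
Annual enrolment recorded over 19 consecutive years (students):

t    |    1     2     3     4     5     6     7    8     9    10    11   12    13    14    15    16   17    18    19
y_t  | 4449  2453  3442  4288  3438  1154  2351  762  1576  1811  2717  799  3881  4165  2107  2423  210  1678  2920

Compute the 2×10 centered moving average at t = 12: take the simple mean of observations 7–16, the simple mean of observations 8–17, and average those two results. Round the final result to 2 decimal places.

2152.15

Sum over 7–16: 2351 + 762 + 1576 + 1811 + 2717 + 799 + 3881 + 4165 + 2107 + 2423 = 22592
Sum over 8–17: 762 + 1576 + 1811 + 2717 + 799 + 3881 + 4165 + 2107 + 2423 + 210 = 20451
CMA at t=12 = (22592 + 20451) / (2·10) = 43043 / 20 = 2152.15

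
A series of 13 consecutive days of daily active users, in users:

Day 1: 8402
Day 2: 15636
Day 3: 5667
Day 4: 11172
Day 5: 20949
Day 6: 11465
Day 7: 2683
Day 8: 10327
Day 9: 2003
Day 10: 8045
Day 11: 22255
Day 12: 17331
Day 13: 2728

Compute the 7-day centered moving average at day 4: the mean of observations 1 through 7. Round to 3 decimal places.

Sum of periods 1–7: 8402 + 15636 + 5667 + 11172 + 20949 + 11465 + 2683 = 75974
Divide by 7: 75974 / 7 = 10853.429

10853.429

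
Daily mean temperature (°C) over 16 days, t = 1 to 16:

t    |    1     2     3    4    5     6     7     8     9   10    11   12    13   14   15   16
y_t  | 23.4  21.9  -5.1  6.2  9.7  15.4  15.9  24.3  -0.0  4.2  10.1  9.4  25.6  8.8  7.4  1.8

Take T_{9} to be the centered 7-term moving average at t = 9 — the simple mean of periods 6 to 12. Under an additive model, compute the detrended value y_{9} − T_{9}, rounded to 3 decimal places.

-11.329

Trend T_9 = (15.4 + 15.9 + 24.3 + (-0.0) + 4.2 + 10.1 + 9.4) / 7 = 79.3/7 = 11.32857
Detrended value: -0.0 − 11.32857 = -11.329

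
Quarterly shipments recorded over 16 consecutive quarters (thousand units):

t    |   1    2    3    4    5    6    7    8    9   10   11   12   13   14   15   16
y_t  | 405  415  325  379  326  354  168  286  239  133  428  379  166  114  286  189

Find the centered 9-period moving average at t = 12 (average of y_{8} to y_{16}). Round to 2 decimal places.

246.67

Sum of periods 8–16: 286 + 239 + 133 + 428 + 379 + 166 + 114 + 286 + 189 = 2220
Divide by 9: 2220 / 9 = 246.67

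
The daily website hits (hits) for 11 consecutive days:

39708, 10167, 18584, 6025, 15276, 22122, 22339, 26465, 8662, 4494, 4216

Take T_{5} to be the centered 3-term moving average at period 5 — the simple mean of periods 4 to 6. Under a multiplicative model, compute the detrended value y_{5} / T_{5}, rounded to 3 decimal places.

1.055

Trend T_5 = (6025 + 15276 + 22122) / 3 = 43423/3 = 14474.33333
Ratio to trend: 15276 / 14474.33333 = 1.055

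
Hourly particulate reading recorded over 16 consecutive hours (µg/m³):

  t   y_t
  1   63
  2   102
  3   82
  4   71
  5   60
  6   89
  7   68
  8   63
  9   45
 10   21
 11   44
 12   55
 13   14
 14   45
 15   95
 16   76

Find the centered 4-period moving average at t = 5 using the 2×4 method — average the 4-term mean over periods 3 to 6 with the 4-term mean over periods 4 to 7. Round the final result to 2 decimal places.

73.75

Sum over 3–6: 82 + 71 + 60 + 89 = 302
Sum over 4–7: 71 + 60 + 89 + 68 = 288
CMA at t=5 = (302 + 288) / (2·4) = 590 / 8 = 73.75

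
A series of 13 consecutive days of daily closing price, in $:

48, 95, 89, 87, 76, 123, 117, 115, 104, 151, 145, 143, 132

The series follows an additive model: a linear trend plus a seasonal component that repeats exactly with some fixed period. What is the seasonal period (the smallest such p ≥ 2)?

First differences y_{t+1} − y_t: 47, -6, -2, -11, 47, -6, -2, -11, 47, -6, …
The difference pattern repeats every 4 terms and not for any smaller step, so p = 4.

4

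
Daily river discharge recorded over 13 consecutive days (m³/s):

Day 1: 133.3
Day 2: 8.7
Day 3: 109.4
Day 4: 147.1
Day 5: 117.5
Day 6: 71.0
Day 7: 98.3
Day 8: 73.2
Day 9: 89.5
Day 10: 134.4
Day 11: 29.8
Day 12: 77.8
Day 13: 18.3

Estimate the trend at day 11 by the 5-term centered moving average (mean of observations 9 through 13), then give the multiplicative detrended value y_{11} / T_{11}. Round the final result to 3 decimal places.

0.426

Trend T_11 = (89.5 + 134.4 + 29.8 + 77.8 + 18.3) / 5 = 349.8/5 = 69.96000
Ratio to trend: 29.8 / 69.96000 = 0.426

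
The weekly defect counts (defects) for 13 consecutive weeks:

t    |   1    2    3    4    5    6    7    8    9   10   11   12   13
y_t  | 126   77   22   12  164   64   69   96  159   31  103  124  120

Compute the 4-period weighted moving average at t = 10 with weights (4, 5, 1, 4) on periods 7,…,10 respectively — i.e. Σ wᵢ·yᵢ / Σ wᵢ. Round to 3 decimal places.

74.214

Weighted sum: 4·69 + 5·96 + 1·159 + 4·31 = 276 + 480 + 159 + 124 = 1039
Weight total: 4 + 5 + 1 + 4 = 14
WMA = 1039 / 14 = 74.214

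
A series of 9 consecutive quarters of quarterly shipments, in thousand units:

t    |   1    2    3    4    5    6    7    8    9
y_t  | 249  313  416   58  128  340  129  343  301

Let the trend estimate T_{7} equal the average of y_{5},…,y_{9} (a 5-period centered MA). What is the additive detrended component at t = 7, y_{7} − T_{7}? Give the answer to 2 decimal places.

Trend T_7 = (128 + 340 + 129 + 343 + 301) / 5 = 1241/5 = 248.2000
Detrended value: 129 − 248.2000 = -119.20

-119.20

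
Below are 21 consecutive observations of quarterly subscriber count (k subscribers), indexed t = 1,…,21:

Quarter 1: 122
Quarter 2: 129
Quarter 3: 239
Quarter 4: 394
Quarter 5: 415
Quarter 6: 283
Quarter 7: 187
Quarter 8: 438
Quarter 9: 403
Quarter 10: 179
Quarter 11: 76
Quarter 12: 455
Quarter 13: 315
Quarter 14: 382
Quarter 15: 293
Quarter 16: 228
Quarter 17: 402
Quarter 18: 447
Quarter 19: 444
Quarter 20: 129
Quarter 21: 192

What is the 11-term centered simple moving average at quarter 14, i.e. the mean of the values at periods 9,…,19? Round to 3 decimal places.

329.455

Sum of periods 9–19: 403 + 179 + 76 + 455 + 315 + 382 + 293 + 228 + 402 + 447 + 444 = 3624
Divide by 11: 3624 / 11 = 329.455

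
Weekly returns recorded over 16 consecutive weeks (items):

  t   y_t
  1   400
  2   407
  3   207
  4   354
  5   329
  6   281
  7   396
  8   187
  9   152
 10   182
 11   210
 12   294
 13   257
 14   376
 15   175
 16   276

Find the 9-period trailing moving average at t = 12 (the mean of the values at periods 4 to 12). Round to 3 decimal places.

265.000

Sum of periods 4–12: 354 + 329 + 281 + 396 + 187 + 152 + 182 + 210 + 294 = 2385
Divide by 9: 2385 / 9 = 265.000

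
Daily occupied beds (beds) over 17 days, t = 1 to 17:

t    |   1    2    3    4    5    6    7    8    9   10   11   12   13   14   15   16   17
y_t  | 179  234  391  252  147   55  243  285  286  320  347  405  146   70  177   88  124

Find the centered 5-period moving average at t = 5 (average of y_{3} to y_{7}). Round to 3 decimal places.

217.600

Sum of periods 3–7: 391 + 252 + 147 + 55 + 243 = 1088
Divide by 5: 1088 / 5 = 217.600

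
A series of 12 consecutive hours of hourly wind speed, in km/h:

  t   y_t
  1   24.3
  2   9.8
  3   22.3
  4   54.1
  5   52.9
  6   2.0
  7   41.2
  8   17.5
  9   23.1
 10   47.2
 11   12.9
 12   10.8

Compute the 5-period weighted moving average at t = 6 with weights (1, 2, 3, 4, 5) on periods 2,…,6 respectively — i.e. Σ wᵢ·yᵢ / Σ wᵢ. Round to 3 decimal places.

29.220

Weighted sum: 1·9.8 + 2·22.3 + 3·54.1 + 4·52.9 + 5·2.0 = 9.8 + 44.6 + 162.3 + 211.6 + 10.0 = 438.3
Weight total: 1 + 2 + 3 + 4 + 5 = 15
WMA = 438.3 / 15 = 29.220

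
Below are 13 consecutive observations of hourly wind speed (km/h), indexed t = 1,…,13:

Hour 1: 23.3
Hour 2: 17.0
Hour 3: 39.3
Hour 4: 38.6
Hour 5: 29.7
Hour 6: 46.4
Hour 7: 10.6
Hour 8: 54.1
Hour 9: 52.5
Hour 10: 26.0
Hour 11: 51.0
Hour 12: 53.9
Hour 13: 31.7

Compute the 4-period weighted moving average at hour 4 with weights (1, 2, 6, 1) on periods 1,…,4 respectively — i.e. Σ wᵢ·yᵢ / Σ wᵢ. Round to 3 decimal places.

33.170

Weighted sum: 1·23.3 + 2·17.0 + 6·39.3 + 1·38.6 = 23.3 + 34.0 + 235.8 + 38.6 = 331.7
Weight total: 1 + 2 + 6 + 1 = 10
WMA = 331.7 / 10 = 33.170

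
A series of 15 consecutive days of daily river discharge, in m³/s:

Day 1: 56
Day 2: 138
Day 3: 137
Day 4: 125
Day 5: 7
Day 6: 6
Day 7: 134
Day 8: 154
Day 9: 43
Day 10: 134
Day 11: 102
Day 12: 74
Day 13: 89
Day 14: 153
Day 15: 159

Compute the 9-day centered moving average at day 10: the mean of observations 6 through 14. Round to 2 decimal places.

98.78

Sum of periods 6–14: 6 + 134 + 154 + 43 + 134 + 102 + 74 + 89 + 153 = 889
Divide by 9: 889 / 9 = 98.78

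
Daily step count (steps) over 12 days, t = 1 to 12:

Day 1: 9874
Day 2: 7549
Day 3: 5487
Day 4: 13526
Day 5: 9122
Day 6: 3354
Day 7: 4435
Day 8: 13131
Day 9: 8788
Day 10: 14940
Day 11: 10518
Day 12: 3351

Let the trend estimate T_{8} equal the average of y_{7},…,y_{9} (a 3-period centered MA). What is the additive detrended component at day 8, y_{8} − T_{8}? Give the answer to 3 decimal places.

4346.333

Trend T_8 = (4435 + 13131 + 8788) / 3 = 26354/3 = 8784.66667
Detrended value: 13131 − 8784.66667 = 4346.333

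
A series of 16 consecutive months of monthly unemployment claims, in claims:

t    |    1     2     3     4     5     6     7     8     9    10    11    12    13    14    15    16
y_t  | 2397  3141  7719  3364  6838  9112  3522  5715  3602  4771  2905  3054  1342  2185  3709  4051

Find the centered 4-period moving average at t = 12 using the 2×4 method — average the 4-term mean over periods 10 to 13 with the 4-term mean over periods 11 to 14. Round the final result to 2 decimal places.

Sum over 10–13: 4771 + 2905 + 3054 + 1342 = 12072
Sum over 11–14: 2905 + 3054 + 1342 + 2185 = 9486
CMA at t=12 = (12072 + 9486) / (2·4) = 21558 / 8 = 2694.75

2694.75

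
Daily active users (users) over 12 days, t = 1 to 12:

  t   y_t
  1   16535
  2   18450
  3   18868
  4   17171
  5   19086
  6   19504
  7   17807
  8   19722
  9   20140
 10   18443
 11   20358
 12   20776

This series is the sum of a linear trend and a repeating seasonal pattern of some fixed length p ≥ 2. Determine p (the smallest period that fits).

First differences y_{t+1} − y_t: 1915, 418, -1697, 1915, 418, -1697, 1915, 418, …
The difference pattern repeats every 3 terms and not for any smaller step, so p = 3.

3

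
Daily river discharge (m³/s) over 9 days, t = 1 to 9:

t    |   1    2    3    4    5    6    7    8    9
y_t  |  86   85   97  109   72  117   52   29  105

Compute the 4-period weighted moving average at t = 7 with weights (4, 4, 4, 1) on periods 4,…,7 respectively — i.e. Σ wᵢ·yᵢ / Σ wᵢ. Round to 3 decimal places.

Weighted sum: 4·109 + 4·72 + 4·117 + 1·52 = 436 + 288 + 468 + 52 = 1244
Weight total: 4 + 4 + 4 + 1 = 13
WMA = 1244 / 13 = 95.692

95.692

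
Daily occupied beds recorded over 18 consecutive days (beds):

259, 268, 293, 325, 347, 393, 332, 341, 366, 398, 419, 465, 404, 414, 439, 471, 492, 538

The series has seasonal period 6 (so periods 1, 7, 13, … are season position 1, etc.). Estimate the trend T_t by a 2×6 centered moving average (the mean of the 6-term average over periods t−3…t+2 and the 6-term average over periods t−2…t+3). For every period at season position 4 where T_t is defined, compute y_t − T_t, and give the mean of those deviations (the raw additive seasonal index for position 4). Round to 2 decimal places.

4.96

Season position 4 occurs at t = 4, 10 (where T_t is defined).
t=4: T_4 = 320.2500; y_4 − T_4 = 325 − 320.2500 = 4.7500
t=10: T_10 = 392.8333; y_10 − T_10 = 398 − 392.8333 = 5.1667
Mean deviation: (4.7500 + 5.1667) / 2 = 4.96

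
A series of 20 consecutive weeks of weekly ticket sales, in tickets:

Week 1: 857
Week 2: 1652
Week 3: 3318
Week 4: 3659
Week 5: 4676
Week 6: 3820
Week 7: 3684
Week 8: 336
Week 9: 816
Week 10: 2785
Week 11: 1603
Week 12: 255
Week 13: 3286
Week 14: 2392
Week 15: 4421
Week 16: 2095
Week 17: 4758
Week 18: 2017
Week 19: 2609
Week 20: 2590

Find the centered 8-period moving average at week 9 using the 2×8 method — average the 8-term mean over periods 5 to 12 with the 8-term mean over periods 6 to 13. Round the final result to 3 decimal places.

2160.000

Sum over 5–12: 4676 + 3820 + 3684 + 336 + 816 + 2785 + 1603 + 255 = 17975
Sum over 6–13: 3820 + 3684 + 336 + 816 + 2785 + 1603 + 255 + 3286 = 16585
CMA at t=9 = (17975 + 16585) / (2·8) = 34560 / 16 = 2160.000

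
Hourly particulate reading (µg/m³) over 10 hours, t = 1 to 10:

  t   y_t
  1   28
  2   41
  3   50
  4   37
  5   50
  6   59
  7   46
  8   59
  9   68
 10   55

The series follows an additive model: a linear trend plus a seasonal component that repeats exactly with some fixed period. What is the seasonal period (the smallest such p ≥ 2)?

First differences y_{t+1} − y_t: 13, 9, -13, 13, 9, -13, 13, 9, …
The difference pattern repeats every 3 terms and not for any smaller step, so p = 3.

3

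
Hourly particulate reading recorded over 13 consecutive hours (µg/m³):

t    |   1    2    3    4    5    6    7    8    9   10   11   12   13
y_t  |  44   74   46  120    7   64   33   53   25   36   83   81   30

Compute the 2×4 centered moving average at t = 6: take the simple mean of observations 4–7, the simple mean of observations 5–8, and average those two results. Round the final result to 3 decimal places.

Sum over 4–7: 120 + 7 + 64 + 33 = 224
Sum over 5–8: 7 + 64 + 33 + 53 = 157
CMA at t=6 = (224 + 157) / (2·4) = 381 / 8 = 47.625

47.625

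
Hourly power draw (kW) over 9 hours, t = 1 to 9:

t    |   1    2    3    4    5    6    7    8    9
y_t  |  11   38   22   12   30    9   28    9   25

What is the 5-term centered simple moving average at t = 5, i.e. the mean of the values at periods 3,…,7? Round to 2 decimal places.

20.20

Sum of periods 3–7: 22 + 12 + 30 + 9 + 28 = 101
Divide by 5: 101 / 5 = 20.20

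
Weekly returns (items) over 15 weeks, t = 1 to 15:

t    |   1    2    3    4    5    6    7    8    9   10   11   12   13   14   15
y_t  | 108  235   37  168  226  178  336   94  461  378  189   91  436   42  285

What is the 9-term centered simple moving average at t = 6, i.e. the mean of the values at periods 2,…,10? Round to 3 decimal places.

Sum of periods 2–10: 235 + 37 + 168 + 226 + 178 + 336 + 94 + 461 + 378 = 2113
Divide by 9: 2113 / 9 = 234.778

234.778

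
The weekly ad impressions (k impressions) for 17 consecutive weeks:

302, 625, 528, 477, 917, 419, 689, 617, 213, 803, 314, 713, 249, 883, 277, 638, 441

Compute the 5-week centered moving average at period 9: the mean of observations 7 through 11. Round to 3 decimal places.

527.200

Sum of periods 7–11: 689 + 617 + 213 + 803 + 314 = 2636
Divide by 5: 2636 / 5 = 527.200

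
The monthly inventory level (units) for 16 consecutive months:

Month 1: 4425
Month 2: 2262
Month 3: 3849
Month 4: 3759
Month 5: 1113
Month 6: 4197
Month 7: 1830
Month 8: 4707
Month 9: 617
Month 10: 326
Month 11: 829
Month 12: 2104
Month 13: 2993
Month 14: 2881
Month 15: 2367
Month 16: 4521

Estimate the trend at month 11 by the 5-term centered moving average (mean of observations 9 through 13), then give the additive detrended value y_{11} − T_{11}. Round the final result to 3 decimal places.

Trend T_11 = (617 + 326 + 829 + 2104 + 2993) / 5 = 6869/5 = 1373.80000
Detrended value: 829 − 1373.80000 = -544.800

-544.800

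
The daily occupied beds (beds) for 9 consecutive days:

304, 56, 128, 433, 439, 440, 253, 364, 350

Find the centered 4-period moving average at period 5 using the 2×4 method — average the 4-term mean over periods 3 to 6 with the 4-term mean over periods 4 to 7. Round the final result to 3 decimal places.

Sum over 3–6: 128 + 433 + 439 + 440 = 1440
Sum over 4–7: 433 + 439 + 440 + 253 = 1565
CMA at t=5 = (1440 + 1565) / (2·4) = 3005 / 8 = 375.625

375.625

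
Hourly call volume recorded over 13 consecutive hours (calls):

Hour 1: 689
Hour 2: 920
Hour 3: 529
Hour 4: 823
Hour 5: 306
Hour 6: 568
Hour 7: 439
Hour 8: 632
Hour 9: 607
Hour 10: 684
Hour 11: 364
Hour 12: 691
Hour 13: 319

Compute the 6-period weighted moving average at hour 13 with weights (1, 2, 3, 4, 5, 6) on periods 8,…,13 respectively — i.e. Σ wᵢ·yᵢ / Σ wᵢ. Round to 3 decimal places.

510.619

Weighted sum: 1·632 + 2·607 + 3·684 + 4·364 + 5·691 + 6·319 = 632 + 1214 + 2052 + 1456 + 3455 + 1914 = 10723
Weight total: 1 + 2 + 3 + 4 + 5 + 6 = 21
WMA = 10723 / 21 = 510.619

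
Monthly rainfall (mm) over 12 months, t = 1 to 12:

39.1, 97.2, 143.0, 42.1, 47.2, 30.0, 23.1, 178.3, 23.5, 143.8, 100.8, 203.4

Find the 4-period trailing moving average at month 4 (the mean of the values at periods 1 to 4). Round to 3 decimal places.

Sum of periods 1–4: 39.1 + 97.2 + 143.0 + 42.1 = 321.4
Divide by 4: 321.4 / 4 = 80.350

80.350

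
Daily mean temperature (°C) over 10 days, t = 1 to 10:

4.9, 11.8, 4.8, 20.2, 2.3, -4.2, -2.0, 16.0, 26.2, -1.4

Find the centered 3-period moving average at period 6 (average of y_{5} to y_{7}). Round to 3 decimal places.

Sum of periods 5–7: 2.3 + (-4.2) + (-2.0) = -3.9
Divide by 3: -3.9 / 3 = -1.300

-1.300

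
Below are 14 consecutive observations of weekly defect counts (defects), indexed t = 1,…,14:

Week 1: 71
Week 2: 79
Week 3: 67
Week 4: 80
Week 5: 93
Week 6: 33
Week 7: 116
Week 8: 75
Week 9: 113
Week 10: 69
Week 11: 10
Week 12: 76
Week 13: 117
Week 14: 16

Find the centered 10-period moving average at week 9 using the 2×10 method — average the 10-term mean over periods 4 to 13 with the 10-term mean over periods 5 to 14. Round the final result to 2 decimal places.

Sum over 4–13: 80 + 93 + 33 + 116 + 75 + 113 + 69 + 10 + 76 + 117 = 782
Sum over 5–14: 93 + 33 + 116 + 75 + 113 + 69 + 10 + 76 + 117 + 16 = 718
CMA at t=9 = (782 + 718) / (2·10) = 1500 / 20 = 75.00

75.00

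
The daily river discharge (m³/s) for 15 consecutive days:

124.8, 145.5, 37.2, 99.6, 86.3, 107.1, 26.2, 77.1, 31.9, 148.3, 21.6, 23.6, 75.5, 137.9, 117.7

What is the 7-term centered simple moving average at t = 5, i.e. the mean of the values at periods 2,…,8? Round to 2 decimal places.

82.71

Sum of periods 2–8: 145.5 + 37.2 + 99.6 + 86.3 + 107.1 + 26.2 + 77.1 = 579.0
Divide by 7: 579.0 / 7 = 82.71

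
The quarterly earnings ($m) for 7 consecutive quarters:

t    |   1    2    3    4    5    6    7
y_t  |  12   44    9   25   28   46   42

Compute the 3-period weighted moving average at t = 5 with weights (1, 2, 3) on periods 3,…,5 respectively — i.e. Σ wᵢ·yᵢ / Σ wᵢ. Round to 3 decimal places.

23.833

Weighted sum: 1·9 + 2·25 + 3·28 = 9 + 50 + 84 = 143
Weight total: 1 + 2 + 3 = 6
WMA = 143 / 6 = 23.833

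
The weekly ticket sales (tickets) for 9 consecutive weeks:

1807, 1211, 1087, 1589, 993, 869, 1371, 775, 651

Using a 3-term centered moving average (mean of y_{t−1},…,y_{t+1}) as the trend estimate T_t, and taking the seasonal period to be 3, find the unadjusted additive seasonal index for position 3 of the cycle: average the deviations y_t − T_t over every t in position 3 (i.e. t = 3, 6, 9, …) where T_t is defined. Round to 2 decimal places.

Season position 3 occurs at t = 3, 6 (where T_t is defined).
t=3: T_3 = 1295.6667; y_3 − T_3 = 1087 − 1295.6667 = -208.6667
t=6: T_6 = 1077.6667; y_6 − T_6 = 869 − 1077.6667 = -208.6667
Mean deviation: (-208.6667 + -208.6667) / 2 = -208.67

-208.67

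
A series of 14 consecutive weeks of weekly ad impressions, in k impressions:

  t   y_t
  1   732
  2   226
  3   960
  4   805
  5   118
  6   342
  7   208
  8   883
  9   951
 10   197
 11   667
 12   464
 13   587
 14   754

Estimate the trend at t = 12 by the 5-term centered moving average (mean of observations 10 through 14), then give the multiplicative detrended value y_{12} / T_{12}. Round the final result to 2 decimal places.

Trend T_12 = (197 + 667 + 464 + 587 + 754) / 5 = 2669/5 = 533.8000
Ratio to trend: 464 / 533.8000 = 0.87

0.87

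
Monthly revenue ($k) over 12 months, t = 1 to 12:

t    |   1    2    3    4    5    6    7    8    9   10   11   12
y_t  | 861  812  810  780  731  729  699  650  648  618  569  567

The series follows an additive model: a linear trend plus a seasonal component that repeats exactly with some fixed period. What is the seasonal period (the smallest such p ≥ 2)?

First differences y_{t+1} − y_t: -49, -2, -30, -49, -2, -30, -49, -2, …
The difference pattern repeats every 3 terms and not for any smaller step, so p = 3.

3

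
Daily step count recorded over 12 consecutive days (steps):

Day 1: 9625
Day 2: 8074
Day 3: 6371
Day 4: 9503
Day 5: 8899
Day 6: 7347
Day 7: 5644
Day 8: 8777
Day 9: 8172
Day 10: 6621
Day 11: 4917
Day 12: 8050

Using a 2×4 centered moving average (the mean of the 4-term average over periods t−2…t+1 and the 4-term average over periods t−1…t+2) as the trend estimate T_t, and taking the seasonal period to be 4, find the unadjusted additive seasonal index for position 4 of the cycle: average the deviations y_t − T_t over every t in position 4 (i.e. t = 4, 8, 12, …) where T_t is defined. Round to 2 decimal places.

1382.44

Season position 4 occurs at t = 4, 8 (where T_t is defined).
t=4: T_4 = 8120.8750; y_4 − T_4 = 9503 − 8120.8750 = 1382.1250
t=8: T_8 = 7394.2500; y_8 − T_8 = 8777 − 7394.2500 = 1382.7500
Mean deviation: (1382.1250 + 1382.7500) / 2 = 1382.44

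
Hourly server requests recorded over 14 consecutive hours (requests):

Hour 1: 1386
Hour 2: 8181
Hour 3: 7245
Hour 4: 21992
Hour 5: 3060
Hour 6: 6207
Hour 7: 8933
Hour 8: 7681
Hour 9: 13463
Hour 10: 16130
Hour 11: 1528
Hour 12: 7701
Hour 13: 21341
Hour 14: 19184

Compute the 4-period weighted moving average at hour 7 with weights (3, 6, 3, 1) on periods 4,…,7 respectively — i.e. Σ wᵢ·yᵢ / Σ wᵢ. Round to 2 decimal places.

8606.92

Weighted sum: 3·21992 + 6·3060 + 3·6207 + 1·8933 = 65976 + 18360 + 18621 + 8933 = 111890
Weight total: 3 + 6 + 3 + 1 = 13
WMA = 111890 / 13 = 8606.92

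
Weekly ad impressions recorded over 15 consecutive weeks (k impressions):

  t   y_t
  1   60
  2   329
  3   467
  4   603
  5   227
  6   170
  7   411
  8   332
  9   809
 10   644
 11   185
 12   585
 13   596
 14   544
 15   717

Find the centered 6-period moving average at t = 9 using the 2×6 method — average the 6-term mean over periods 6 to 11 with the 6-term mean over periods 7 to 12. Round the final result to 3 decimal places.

Sum over 6–11: 170 + 411 + 332 + 809 + 644 + 185 = 2551
Sum over 7–12: 411 + 332 + 809 + 644 + 185 + 585 = 2966
CMA at t=9 = (2551 + 2966) / (2·6) = 5517 / 12 = 459.750

459.750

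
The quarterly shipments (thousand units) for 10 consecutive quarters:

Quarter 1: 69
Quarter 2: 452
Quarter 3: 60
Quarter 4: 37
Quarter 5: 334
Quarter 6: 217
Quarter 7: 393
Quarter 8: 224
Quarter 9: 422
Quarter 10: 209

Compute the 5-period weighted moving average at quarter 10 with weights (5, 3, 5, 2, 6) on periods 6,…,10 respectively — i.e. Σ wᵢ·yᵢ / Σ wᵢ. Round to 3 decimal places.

Weighted sum: 5·217 + 3·393 + 5·224 + 2·422 + 6·209 = 1085 + 1179 + 1120 + 844 + 1254 = 5482
Weight total: 5 + 3 + 5 + 2 + 6 = 21
WMA = 5482 / 21 = 261.048

261.048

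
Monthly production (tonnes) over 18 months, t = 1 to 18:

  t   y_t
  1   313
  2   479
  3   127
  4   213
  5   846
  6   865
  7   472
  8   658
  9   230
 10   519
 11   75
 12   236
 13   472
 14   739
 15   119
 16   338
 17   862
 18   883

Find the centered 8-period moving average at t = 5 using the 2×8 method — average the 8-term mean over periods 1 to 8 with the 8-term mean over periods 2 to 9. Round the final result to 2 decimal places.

491.44

Sum over 1–8: 313 + 479 + 127 + 213 + 846 + 865 + 472 + 658 = 3973
Sum over 2–9: 479 + 127 + 213 + 846 + 865 + 472 + 658 + 230 = 3890
CMA at t=5 = (3973 + 3890) / (2·8) = 7863 / 16 = 491.44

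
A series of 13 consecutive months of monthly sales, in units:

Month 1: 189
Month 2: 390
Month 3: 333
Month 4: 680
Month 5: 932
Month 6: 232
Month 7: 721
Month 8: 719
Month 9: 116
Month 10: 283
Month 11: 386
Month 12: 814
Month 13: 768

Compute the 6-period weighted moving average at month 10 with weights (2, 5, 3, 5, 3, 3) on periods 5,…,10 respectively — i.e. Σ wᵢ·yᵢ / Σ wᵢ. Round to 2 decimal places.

Weighted sum: 2·932 + 5·232 + 3·721 + 5·719 + 3·116 + 3·283 = 1864 + 1160 + 2163 + 3595 + 348 + 849 = 9979
Weight total: 2 + 5 + 3 + 5 + 3 + 3 = 21
WMA = 9979 / 21 = 475.19

475.19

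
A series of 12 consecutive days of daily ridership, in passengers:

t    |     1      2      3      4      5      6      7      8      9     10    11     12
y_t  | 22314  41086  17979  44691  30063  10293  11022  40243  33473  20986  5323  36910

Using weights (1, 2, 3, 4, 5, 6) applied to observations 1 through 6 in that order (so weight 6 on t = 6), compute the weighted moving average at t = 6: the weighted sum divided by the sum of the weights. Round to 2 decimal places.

26155.24

Weighted sum: 1·22314 + 2·41086 + 3·17979 + 4·44691 + 5·30063 + 6·10293 = 22314 + 82172 + 53937 + 178764 + 150315 + 61758 = 549260
Weight total: 1 + 2 + 3 + 4 + 5 + 6 = 21
WMA = 549260 / 21 = 26155.24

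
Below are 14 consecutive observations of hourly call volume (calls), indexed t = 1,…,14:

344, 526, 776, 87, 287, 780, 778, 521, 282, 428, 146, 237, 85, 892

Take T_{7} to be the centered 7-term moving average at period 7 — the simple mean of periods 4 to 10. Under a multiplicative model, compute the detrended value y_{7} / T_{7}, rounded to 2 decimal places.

1.72

Trend T_7 = (87 + 287 + 780 + 778 + 521 + 282 + 428) / 7 = 3163/7 = 451.8571
Ratio to trend: 778 / 451.8571 = 1.72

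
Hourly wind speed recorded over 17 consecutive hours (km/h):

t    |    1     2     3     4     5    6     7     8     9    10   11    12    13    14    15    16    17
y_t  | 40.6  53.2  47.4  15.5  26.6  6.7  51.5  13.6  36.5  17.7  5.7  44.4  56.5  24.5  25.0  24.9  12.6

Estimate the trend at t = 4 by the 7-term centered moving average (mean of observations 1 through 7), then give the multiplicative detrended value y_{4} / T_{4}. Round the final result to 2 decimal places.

0.45

Trend T_4 = (40.6 + 53.2 + 47.4 + 15.5 + 26.6 + 6.7 + 51.5) / 7 = 241.5/7 = 34.5000
Ratio to trend: 15.5 / 34.5000 = 0.45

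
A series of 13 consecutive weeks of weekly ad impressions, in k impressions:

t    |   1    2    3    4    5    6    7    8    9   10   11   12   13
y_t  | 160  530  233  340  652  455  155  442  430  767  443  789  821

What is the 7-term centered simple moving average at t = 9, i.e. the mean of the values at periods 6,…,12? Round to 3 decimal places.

Sum of periods 6–12: 455 + 155 + 442 + 430 + 767 + 443 + 789 = 3481
Divide by 7: 3481 / 7 = 497.286

497.286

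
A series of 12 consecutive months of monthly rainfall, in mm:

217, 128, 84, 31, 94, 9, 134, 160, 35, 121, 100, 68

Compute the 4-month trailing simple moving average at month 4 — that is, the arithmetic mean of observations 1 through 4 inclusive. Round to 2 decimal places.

Sum of periods 1–4: 217 + 128 + 84 + 31 = 460
Divide by 4: 460 / 4 = 115.00

115.00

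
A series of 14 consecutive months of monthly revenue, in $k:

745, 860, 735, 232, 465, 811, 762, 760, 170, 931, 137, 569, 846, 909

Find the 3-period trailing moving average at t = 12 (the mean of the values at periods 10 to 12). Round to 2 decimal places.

545.67

Sum of periods 10–12: 931 + 137 + 569 = 1637
Divide by 3: 1637 / 3 = 545.67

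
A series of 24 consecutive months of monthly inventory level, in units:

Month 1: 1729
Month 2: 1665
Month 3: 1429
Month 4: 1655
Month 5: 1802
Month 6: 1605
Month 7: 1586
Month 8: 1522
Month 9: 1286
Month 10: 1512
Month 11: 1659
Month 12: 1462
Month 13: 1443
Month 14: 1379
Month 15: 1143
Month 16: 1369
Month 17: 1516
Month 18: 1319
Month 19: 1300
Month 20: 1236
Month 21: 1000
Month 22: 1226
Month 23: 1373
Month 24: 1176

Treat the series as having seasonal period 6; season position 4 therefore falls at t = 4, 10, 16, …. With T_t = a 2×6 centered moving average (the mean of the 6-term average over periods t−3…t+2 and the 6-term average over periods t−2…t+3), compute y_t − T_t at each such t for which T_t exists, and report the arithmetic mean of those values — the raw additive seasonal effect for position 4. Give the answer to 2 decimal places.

19.42

Season position 4 occurs at t = 4, 10, 16 (where T_t is defined).
t=4: T_4 = 1635.5833; y_4 − T_4 = 1655 − 1635.5833 = 19.4167
t=10: T_10 = 1492.5833; y_10 − T_10 = 1512 − 1492.5833 = 19.4167
t=16: T_16 = 1349.5833; y_16 − T_16 = 1369 − 1349.5833 = 19.4167
Mean deviation: (19.4167 + 19.4167 + 19.4167) / 3 = 19.42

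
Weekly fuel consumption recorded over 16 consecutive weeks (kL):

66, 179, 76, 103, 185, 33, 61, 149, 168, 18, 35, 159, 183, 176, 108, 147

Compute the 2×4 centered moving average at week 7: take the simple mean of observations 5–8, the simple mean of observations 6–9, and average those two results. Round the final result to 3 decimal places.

Sum over 5–8: 185 + 33 + 61 + 149 = 428
Sum over 6–9: 33 + 61 + 149 + 168 = 411
CMA at t=7 = (428 + 411) / (2·4) = 839 / 8 = 104.875

104.875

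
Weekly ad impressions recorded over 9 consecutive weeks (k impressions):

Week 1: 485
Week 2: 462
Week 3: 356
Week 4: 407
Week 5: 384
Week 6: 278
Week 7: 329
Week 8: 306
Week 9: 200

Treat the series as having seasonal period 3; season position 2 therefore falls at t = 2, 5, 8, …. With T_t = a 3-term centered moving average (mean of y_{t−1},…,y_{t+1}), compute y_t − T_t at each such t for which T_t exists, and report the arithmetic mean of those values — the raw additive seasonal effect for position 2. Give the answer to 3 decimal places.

27.667

Season position 2 occurs at t = 2, 5, 8 (where T_t is defined).
t=2: T_2 = 434.33333; y_2 − T_2 = 462 − 434.33333 = 27.66667
t=5: T_5 = 356.33333; y_5 − T_5 = 384 − 356.33333 = 27.66667
t=8: T_8 = 278.33333; y_8 − T_8 = 306 − 278.33333 = 27.66667
Mean deviation: (27.66667 + 27.66667 + 27.66667) / 3 = 27.667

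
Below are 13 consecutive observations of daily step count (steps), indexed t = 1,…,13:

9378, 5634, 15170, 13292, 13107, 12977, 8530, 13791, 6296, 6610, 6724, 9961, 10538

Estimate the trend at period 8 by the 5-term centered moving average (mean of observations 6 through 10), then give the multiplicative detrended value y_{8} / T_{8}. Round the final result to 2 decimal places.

1.43

Trend T_8 = (12977 + 8530 + 13791 + 6296 + 6610) / 5 = 48204/5 = 9640.8000
Ratio to trend: 13791 / 9640.8000 = 1.43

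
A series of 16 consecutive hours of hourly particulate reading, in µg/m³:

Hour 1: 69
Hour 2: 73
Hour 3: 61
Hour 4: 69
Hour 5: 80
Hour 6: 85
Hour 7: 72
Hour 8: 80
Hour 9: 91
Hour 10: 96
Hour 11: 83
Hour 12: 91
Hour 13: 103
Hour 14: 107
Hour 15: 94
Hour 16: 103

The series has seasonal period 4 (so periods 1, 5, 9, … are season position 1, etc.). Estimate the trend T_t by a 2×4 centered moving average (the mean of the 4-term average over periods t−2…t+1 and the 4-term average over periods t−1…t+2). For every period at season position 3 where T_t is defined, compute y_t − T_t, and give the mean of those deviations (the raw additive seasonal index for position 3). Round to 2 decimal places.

-8.58

Season position 3 occurs at t = 3, 7, 11 (where T_t is defined).
t=3: T_3 = 69.3750; y_3 − T_3 = 61 − 69.3750 = -8.3750
t=7: T_7 = 80.6250; y_7 − T_7 = 72 − 80.6250 = -8.6250
t=11: T_11 = 91.7500; y_11 − T_11 = 83 − 91.7500 = -8.7500
Mean deviation: (-8.3750 + -8.6250 + -8.7500) / 3 = -8.58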